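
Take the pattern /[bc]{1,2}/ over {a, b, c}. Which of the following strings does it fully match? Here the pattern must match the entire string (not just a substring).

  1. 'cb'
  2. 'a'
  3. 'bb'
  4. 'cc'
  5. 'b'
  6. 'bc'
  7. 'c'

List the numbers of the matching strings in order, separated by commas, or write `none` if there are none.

1 → match
2 → no match
3 → match
4 → match
5 → match
6 → match
7 → match

1, 3, 4, 5, 6, 7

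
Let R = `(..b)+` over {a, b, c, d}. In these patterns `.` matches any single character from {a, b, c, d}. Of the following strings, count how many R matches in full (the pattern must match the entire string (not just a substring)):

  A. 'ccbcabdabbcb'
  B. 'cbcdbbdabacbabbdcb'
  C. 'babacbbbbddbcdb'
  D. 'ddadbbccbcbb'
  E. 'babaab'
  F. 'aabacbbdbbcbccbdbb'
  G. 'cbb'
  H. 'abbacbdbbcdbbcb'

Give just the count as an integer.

6

A → match
B → no match
C → match
D → no match
E → match
F → match
G → match
H → match
Total matched: 6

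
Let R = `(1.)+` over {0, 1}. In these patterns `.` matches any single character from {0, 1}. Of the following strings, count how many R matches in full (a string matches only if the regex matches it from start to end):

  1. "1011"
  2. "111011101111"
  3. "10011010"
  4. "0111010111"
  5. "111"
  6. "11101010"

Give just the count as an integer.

1 → match
2 → match
3 → no match
4 → no match — must start with "1"
5 → no match
6 → match
Total matched: 3

3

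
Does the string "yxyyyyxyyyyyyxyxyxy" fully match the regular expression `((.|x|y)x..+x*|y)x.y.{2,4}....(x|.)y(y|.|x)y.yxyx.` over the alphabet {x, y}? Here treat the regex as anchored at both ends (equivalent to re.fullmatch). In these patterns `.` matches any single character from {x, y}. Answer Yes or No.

No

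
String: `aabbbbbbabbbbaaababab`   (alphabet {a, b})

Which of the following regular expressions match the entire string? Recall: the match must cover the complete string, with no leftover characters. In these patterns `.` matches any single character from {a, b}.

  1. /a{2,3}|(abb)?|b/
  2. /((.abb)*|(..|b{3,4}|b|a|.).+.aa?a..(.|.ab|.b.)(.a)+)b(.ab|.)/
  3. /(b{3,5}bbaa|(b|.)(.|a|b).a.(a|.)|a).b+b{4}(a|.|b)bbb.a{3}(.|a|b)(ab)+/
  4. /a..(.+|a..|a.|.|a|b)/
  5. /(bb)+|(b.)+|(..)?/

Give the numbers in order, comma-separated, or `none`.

3, 4

1 → no match
2 → no match
3 → match
4 → match
5 → no match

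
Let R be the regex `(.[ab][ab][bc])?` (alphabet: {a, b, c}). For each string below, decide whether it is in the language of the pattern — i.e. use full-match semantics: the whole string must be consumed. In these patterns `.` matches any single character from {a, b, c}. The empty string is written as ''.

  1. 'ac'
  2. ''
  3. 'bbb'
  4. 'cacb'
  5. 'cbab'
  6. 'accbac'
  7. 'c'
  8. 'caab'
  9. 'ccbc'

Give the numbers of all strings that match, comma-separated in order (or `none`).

2, 5, 8

1 → no match
2 → match
3 → no match
4 → no match
5 → match
6 → no match
7 → no match
8 → match
9 → no match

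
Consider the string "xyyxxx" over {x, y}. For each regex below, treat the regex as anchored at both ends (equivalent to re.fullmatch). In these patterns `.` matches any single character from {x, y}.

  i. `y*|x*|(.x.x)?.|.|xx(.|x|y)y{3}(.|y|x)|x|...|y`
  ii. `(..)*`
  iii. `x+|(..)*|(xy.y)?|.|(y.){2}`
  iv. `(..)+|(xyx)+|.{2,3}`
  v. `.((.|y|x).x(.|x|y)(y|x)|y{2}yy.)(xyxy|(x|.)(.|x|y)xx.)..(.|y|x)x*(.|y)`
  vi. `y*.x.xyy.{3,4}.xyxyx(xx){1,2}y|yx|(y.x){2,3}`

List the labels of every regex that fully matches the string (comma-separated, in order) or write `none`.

i → no match
ii → match
iii → match
iv → match
v → no match
vi → no match

ii, iii, iv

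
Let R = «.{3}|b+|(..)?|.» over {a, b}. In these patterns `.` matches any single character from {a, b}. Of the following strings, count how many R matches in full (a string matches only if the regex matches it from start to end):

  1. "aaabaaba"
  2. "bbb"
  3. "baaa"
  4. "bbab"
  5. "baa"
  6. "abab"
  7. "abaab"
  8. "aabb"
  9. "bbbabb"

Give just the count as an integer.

1 → no match
2 → match
3 → no match
4 → no match
5 → match
6 → no match
7 → no match
8 → no match
9 → no match
Total matched: 2

2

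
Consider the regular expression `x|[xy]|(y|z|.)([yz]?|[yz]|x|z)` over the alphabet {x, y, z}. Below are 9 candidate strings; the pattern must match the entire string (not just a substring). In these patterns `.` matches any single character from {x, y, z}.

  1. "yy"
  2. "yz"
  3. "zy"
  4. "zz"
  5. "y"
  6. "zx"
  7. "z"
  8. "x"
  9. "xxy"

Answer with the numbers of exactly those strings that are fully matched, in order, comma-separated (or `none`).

1, 2, 3, 4, 5, 6, 7, 8

1 → match
2 → match
3 → match
4 → match
5 → match
6 → match
7 → match
8 → match
9 → no match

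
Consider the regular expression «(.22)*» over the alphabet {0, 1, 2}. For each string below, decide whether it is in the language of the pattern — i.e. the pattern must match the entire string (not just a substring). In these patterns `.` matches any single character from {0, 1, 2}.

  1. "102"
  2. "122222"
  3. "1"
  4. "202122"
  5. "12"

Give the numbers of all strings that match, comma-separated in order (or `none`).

1 → no match
2 → match
3 → no match
4 → no match
5 → no match

2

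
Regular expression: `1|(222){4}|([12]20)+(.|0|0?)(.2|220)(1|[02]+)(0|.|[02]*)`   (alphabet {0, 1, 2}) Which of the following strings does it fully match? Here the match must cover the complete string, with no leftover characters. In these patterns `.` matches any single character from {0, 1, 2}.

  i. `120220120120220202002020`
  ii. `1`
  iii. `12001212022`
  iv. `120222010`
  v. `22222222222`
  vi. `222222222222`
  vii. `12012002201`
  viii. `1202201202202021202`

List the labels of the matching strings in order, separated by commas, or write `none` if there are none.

i → match
ii → match
iii → match
iv → match
v → no match
vi → match
vii → match
viii → match

i, ii, iii, iv, vi, vii, viii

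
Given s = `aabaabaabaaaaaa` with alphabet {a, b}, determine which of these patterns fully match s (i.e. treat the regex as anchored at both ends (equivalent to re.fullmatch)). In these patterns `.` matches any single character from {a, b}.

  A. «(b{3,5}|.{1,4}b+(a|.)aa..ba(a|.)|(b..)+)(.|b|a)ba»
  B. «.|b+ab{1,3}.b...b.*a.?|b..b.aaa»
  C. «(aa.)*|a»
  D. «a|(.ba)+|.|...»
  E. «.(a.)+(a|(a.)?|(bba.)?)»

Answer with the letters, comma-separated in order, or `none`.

A → no match — must end with `ba`
B → no match
C → match
D → no match
E → no match

C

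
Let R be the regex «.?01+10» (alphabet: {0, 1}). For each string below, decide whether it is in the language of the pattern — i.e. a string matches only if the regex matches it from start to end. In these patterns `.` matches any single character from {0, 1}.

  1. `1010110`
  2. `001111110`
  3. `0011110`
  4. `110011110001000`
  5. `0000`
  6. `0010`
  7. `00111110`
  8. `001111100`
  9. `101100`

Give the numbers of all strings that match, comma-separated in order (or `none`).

2, 3, 7

1 → no match
2 → match
3 → match
4 → no match — must end with `110`
5 → no match — must end with `110`
6 → no match — must end with `110`
7 → match
8 → no match — must end with `110`
9 → no match — must end with `110`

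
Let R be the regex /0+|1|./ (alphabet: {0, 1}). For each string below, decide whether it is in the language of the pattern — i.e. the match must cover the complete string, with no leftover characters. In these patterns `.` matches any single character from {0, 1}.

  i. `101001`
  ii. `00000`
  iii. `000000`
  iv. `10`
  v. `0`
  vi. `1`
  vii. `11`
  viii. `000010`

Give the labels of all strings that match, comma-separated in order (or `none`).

i → no match
ii → match
iii → match
iv → no match
v → match
vi → match
vii → no match
viii → no match

ii, iii, v, vi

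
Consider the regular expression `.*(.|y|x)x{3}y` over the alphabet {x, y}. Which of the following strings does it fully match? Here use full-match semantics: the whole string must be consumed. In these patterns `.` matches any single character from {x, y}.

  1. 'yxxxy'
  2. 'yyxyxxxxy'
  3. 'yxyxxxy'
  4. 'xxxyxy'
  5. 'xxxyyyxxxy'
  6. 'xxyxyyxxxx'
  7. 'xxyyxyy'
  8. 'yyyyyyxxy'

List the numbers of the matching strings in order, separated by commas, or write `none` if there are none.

1, 2, 3, 5

1 → match
2 → match
3 → match
4 → no match
5 → match
6 → no match — must end with 'xy'
7 → no match — must end with 'xy'
8 → no match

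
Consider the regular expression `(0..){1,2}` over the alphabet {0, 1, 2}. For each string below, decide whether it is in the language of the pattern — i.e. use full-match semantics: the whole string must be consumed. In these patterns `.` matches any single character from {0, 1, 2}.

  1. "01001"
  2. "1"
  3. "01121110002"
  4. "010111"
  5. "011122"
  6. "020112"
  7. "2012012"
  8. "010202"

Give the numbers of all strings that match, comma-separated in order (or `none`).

none

1. "01001" → no match
2. "1" → no match — must start with "0"
3. "01121110002" → no match
4. "010111" → no match
5. "011122" → no match
6. "020112" → no match
7. "2012012" → no match — must start with "0"
8. "010202" → no match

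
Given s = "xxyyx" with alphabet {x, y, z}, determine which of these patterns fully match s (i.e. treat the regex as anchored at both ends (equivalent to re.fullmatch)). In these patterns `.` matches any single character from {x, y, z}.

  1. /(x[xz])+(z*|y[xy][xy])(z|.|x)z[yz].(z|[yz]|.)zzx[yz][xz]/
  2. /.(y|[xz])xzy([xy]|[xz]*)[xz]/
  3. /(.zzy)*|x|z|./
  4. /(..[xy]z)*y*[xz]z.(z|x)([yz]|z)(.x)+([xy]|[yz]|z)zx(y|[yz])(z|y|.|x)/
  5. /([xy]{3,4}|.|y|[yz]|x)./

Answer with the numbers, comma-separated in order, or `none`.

5

1 → no match
2 → no match
3 → no match
4 → no match
5 → match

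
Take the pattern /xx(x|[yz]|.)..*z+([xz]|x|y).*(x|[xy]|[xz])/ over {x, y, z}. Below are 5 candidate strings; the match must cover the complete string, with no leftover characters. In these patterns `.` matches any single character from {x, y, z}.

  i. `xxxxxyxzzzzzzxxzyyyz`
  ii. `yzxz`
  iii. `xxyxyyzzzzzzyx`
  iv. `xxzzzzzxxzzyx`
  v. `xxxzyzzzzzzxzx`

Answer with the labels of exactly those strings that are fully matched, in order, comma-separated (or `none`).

i → match
ii → no match — must start with `xx`
iii → match
iv → match
v → match

i, iii, iv, v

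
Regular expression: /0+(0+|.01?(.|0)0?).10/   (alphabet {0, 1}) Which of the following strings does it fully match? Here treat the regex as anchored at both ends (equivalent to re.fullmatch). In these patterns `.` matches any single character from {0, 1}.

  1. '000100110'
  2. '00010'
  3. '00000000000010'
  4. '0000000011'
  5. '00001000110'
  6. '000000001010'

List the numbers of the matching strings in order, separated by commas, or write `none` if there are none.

1, 2, 3, 5, 6

1 → match
2 → match
3 → match
4 → no match — must end with '10'
5 → match
6 → match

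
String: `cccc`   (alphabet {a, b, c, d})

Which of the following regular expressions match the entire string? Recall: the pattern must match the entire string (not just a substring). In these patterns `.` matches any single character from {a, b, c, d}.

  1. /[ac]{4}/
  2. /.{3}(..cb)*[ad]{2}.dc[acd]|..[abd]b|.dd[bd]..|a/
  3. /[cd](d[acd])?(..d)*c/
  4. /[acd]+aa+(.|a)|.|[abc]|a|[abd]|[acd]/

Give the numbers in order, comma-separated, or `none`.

1

1 → match
2 → no match
3 → no match
4 → no match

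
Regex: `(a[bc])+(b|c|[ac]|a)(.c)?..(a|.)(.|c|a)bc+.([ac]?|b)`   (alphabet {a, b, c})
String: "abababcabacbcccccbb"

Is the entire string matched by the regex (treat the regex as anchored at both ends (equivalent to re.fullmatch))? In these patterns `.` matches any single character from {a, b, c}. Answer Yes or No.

Yes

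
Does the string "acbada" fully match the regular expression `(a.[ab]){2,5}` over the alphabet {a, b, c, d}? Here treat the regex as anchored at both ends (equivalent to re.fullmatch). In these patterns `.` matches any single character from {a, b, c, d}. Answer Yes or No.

Yes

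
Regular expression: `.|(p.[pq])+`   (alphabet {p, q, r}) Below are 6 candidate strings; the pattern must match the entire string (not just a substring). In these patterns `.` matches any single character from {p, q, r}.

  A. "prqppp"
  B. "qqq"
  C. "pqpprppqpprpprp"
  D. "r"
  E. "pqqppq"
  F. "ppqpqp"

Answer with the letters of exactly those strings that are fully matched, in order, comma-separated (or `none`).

A, C, D, E, F

A → match
B → no match
C → match
D → match
E → match
F → match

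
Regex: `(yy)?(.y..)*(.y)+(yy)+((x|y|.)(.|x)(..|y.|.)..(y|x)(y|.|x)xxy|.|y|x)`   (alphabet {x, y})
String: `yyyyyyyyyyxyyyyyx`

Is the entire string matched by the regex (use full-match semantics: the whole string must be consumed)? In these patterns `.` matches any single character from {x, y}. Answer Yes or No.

Yes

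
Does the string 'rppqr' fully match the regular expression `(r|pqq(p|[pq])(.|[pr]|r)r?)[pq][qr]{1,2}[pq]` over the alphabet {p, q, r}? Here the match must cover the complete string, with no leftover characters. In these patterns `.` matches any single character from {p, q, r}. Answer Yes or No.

No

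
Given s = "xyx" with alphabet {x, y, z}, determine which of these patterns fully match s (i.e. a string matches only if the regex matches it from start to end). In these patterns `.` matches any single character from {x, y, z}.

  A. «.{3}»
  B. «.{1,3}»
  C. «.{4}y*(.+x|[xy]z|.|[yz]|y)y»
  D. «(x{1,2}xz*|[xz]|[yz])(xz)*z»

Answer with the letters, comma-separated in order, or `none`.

A → match
B → match
C → no match — must end with "y"
D → no match — must end with "z"

A, B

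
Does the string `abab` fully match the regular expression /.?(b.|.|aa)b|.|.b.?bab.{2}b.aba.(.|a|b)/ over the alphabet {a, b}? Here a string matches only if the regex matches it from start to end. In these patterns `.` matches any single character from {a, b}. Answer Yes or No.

Yes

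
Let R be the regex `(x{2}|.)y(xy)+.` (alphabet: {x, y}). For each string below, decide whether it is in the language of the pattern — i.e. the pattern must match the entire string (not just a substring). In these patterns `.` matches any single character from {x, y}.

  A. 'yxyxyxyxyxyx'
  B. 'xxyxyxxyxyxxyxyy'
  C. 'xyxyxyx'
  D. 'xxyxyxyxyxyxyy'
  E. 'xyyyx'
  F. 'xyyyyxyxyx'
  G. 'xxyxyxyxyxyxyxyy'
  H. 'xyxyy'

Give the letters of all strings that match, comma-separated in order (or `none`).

C, D, G, H

A. 'yxyxyxyxyxyx' → no match
B → no match
C. 'xyxyxyx' → match
D → match
E. 'xyyyx' → no match
F. 'xyyyyxyxyx' → no match
G → match
H. 'xyxyy' → match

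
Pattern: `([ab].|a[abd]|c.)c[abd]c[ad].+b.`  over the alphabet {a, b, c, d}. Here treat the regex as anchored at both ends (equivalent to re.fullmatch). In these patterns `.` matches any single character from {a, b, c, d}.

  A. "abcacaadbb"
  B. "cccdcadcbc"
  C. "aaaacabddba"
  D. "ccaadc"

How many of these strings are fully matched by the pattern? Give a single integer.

2

A → match
B → match
C → no match
D → no match
Total matched: 2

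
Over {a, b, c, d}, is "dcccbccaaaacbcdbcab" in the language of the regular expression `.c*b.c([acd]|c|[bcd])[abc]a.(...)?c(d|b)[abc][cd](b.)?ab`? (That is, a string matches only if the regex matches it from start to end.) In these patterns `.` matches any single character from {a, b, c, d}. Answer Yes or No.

Yes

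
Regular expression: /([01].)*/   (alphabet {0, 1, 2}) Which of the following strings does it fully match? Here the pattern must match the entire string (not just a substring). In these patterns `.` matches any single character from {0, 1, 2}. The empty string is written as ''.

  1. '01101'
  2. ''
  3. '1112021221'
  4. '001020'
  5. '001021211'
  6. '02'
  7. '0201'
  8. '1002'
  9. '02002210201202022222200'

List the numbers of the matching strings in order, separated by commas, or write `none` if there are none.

2, 6, 7, 8

1 → no match
2 → match
3 → no match
4 → no match
5 → no match
6 → match
7 → match
8 → match
9 → no match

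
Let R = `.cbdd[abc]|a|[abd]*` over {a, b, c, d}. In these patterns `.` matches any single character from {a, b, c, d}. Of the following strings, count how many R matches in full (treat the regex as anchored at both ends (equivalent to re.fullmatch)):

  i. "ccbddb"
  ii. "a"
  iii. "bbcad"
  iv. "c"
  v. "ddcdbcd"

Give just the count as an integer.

i. "ccbddb" → match
ii. "a" → match
iii. "bbcad" → no match
iv. "c" → no match
v. "ddcdbcd" → no match
Total matched: 2

2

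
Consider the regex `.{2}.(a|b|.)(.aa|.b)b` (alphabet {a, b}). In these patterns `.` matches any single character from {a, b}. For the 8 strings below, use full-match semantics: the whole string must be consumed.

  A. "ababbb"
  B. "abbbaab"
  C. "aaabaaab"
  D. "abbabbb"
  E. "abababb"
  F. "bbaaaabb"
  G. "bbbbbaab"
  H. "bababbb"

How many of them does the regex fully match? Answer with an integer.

A → no match
B → no match
C → match
D → match
E → match
F → no match
G → match
H → match
Total matched: 5

5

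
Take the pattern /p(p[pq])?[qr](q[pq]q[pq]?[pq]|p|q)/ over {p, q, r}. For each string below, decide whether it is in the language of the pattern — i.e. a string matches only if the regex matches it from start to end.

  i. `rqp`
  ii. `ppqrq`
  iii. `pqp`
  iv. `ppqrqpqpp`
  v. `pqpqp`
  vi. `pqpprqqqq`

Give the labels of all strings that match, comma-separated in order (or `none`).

ii, iii, iv

i → no match — must start with `p`
ii → match
iii → match
iv → match
v → no match
vi → no match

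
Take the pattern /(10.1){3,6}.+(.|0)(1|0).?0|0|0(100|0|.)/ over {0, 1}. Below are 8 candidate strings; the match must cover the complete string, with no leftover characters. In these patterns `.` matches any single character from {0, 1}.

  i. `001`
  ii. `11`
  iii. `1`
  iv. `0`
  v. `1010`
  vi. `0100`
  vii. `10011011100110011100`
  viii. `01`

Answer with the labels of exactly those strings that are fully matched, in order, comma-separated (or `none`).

iv, vi, vii, viii

i. `001` → no match
ii. `11` → no match
iii. `1` → no match
iv. `0` → match
v. `1010` → no match
vi. `0100` → match
vii → match
viii. `01` → match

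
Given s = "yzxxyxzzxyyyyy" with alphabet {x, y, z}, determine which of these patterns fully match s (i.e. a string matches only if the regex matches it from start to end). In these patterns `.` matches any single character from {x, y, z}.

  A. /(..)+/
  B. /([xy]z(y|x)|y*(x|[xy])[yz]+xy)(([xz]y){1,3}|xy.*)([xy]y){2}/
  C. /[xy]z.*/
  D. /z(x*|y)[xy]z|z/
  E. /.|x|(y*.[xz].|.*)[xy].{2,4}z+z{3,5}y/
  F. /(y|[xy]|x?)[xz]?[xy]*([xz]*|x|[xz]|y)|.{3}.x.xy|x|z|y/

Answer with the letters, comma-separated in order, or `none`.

A → match
B → match
C → match
D → no match — must start with "z"
E → no match
F → no match

A, B, C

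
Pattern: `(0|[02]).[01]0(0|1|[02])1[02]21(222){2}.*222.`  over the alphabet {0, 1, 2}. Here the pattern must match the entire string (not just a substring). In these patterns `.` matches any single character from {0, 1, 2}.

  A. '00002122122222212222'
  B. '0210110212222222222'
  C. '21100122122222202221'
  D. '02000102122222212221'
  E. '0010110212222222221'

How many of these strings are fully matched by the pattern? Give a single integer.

5

A → match
B → match
C → match
D → match
E → match
Total matched: 5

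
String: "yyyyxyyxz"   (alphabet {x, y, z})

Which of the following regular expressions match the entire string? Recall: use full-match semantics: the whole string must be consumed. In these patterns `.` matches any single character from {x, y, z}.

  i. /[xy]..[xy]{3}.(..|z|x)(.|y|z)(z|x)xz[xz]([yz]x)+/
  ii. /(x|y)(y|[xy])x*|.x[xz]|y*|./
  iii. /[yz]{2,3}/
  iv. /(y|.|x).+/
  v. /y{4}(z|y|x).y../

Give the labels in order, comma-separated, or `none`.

iv, v

i → no match — must end with "x"
ii → no match
iii → no match
iv → match
v → match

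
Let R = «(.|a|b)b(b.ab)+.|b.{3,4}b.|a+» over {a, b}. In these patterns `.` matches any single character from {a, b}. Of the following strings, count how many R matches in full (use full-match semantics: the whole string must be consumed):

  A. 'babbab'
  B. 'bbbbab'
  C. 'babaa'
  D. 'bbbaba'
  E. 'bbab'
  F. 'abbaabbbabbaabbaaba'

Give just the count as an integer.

A. 'babbab' → no match
B. 'bbbbab' → no match
C. 'babaa' → no match
D. 'bbbaba' → match
E. 'bbab' → no match
F → match
Total matched: 2

2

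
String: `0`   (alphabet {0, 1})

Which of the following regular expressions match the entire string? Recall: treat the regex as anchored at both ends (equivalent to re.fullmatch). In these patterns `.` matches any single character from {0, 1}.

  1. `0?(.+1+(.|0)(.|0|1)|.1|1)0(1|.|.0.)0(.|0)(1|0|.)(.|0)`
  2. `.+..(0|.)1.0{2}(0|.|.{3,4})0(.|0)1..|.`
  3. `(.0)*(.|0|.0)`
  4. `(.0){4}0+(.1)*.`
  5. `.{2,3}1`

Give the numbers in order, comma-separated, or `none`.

1 → no match
2 → match
3 → match
4 → no match
5 → no match — must end with `1`

2, 3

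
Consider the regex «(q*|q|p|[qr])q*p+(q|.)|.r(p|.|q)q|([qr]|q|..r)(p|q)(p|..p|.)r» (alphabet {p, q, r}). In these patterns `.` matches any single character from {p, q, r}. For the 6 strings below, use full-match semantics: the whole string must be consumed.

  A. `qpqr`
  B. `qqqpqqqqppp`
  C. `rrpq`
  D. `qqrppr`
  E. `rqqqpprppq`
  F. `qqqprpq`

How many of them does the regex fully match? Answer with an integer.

3

A → match
B → no match
C → match
D → match
E → no match
F → no match
Total matched: 3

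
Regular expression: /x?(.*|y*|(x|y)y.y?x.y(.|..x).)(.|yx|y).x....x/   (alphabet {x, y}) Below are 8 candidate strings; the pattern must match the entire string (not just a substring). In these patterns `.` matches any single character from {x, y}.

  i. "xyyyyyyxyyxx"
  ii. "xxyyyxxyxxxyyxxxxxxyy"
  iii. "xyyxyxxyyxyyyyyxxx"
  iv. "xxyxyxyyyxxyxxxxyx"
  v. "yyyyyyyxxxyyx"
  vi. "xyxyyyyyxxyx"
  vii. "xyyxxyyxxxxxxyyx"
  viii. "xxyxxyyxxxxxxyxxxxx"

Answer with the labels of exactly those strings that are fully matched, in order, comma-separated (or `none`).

i. "xyyyyyyxyyxx" → no match
ii → no match — must end with "x"
iii → no match
iv → match
v → match
vi. "xyxyyyyyxxyx" → no match
vii → match
viii → no match

iv, v, vii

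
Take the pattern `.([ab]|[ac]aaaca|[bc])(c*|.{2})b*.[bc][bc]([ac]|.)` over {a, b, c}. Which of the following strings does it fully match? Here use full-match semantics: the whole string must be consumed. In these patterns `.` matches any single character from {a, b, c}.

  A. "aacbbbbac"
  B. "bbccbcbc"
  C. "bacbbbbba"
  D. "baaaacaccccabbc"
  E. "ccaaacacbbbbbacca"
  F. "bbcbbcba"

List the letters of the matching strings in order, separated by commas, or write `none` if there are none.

B, C, D, E, F

A → no match
B → match
C → match
D → match
E → match
F → match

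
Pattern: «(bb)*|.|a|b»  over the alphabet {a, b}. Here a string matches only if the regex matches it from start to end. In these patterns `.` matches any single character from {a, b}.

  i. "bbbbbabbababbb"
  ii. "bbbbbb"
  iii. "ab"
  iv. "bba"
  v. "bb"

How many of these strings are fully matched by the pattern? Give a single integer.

i → no match
ii. "bbbbbb" → match
iii. "ab" → no match
iv. "bba" → no match
v. "bb" → match
Total matched: 2

2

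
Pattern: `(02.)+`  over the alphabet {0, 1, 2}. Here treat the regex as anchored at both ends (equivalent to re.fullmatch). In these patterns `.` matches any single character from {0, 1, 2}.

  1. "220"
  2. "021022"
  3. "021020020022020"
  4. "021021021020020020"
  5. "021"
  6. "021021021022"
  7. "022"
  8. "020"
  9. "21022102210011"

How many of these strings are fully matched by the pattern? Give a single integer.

7

1 → no match — must start with "02"
2 → match
3 → match
4 → match
5 → match
6 → match
7 → match
8 → match
9 → no match — must start with "02"
Total matched: 7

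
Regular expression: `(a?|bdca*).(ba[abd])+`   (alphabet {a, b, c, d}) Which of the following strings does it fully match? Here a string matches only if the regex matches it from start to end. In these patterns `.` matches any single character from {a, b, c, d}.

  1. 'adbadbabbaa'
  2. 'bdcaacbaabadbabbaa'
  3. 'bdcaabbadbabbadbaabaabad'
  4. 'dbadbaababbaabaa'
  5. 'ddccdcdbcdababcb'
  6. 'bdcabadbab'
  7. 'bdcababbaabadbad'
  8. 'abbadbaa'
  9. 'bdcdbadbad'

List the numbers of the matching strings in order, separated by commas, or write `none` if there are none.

1 → match
2 → match
3 → match
4 → match
5 → no match
6 → match
7 → match
8 → match
9 → match

1, 2, 3, 4, 6, 7, 8, 9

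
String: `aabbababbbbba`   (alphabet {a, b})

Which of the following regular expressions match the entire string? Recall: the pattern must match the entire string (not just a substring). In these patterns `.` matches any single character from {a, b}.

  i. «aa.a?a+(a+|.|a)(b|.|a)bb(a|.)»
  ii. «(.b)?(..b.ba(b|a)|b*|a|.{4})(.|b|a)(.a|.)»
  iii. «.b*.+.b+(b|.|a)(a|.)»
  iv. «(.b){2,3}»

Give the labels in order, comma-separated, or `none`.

i → no match
ii → no match
iii → match
iv → no match — must end with `b`

iii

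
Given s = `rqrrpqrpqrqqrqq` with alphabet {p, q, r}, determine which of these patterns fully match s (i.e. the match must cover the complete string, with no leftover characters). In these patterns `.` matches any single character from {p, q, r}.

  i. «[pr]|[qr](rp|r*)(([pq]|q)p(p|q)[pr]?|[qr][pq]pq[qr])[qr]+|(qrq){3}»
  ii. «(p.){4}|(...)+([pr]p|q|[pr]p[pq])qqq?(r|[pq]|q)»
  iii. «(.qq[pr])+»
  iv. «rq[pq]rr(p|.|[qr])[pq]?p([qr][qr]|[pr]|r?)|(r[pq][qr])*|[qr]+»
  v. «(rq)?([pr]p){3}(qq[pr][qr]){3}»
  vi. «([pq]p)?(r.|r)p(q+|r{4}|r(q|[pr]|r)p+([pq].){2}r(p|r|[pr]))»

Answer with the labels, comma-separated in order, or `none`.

i → no match
ii → no match
iii → no match
iv → match
v → no match
vi → no match

iv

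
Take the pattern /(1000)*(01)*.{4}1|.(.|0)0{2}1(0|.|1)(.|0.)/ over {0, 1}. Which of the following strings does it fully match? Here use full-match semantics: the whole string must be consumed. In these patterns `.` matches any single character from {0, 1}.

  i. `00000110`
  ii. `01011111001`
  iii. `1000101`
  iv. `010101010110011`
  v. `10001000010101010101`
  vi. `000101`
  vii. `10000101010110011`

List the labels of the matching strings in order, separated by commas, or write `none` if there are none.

i. `00000110` → no match
ii. `01011111001` → no match
iii. `1000101` → match
iv → match
v → no match
vi. `000101` → no match
vii → match

iii, iv, vii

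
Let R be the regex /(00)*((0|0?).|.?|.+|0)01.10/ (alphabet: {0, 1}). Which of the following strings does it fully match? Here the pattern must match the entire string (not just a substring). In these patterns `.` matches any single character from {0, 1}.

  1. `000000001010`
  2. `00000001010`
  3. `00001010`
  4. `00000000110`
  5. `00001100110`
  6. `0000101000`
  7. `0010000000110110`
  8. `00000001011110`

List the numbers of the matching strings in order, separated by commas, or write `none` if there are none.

1 → match
2 → match
3 → match
4 → no match
5 → no match
6 → no match — must end with `10`
7 → no match
8 → no match

1, 2, 3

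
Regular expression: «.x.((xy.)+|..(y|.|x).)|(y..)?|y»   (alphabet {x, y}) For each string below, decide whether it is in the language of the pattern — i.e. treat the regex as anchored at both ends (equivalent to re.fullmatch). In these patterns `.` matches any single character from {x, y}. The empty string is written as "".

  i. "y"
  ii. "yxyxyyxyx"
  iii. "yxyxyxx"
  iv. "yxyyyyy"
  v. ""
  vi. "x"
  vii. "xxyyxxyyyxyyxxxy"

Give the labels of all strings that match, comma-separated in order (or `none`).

i, ii, iii, iv, v

i → match
ii → match
iii → match
iv → match
v → match
vi → no match
vii → no match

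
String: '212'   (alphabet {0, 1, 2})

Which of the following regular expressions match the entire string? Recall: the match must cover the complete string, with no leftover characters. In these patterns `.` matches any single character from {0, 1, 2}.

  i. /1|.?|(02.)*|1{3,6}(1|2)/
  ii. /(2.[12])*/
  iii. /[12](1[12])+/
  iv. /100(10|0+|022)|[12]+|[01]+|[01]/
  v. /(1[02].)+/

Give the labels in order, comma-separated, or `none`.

ii, iii, iv

i → no match
ii → match
iii → match
iv → match
v → no match — must start with '1'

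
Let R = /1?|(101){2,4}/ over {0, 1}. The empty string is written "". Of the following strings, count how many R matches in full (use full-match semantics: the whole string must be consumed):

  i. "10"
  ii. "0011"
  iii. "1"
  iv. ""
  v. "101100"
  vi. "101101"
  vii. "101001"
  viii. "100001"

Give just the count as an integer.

i → no match
ii → no match
iii → match
iv → match
v → no match
vi → match
vii → no match
viii → no match
Total matched: 3

3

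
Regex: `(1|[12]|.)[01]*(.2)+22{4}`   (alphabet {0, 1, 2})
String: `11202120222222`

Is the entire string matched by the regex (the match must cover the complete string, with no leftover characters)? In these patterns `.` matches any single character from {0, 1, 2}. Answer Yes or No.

Yes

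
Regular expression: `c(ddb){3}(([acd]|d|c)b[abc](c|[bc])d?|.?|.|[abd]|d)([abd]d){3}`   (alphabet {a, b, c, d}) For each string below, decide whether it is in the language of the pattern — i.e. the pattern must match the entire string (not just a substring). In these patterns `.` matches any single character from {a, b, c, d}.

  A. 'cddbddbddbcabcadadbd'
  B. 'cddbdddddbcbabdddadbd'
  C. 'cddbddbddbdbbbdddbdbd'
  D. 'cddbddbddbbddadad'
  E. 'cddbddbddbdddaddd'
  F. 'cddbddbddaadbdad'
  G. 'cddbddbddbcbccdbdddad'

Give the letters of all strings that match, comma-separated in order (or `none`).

A → no match
B → no match
C → match
D → match
E → match
F → no match
G → match

C, D, E, G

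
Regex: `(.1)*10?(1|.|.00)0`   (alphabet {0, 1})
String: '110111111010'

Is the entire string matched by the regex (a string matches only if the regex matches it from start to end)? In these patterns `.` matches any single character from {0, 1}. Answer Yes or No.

Yes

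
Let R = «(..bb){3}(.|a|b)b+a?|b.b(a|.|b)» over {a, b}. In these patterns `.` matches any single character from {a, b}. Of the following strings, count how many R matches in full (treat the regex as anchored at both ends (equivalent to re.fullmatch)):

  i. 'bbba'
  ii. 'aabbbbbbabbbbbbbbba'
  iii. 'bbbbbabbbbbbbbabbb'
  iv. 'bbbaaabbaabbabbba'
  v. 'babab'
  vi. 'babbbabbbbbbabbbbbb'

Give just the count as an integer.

3

i. 'bbba' → match
ii → match
iii → no match
iv → no match
v. 'babab' → no match
vi → match
Total matched: 3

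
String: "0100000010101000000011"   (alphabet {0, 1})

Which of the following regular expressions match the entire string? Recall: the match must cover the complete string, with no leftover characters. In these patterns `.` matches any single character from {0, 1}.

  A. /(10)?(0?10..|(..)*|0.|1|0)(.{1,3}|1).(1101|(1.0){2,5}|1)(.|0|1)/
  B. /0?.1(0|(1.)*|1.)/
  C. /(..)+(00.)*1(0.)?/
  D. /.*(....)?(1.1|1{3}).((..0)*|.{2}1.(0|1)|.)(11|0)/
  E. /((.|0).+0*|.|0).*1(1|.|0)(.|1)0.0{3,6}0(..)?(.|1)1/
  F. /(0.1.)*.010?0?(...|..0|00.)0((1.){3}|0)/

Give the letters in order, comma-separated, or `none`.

A, C, D, E

A → match
B → no match
C → match
D → match
E → match
F → no match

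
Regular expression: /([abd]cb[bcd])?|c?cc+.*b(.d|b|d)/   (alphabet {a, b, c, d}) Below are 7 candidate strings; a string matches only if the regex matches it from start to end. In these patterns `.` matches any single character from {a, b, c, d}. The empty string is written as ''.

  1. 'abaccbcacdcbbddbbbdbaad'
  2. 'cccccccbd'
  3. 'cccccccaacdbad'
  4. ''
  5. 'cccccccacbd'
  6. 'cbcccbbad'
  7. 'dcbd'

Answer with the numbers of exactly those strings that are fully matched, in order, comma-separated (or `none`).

2, 3, 4, 5, 7

1 → no match
2 → match
3 → match
4 → match
5 → match
6 → no match
7 → match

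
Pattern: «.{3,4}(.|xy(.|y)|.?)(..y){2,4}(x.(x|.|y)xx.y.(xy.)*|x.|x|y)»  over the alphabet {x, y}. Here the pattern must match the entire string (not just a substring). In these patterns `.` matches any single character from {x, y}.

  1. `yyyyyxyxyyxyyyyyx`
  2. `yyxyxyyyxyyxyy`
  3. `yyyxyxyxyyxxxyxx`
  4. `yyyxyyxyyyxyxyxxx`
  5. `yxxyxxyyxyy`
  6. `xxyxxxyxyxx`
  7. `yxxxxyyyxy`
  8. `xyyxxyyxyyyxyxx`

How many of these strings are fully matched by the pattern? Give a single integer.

4

1 → match
2 → match
3 → no match
4 → no match
5 → match
6 → no match
7 → no match
8 → match
Total matched: 4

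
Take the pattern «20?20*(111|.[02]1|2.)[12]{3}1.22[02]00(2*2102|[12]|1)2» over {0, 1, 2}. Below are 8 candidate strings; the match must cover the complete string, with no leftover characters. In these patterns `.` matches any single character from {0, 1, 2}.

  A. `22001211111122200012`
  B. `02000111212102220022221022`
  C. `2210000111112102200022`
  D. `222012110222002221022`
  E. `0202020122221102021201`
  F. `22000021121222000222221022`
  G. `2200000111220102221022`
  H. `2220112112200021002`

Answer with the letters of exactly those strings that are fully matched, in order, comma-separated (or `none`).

D

A → no match
B → no match — must start with `2`
C → no match
D → match
E → no match — must start with `2`
F → no match
G → no match
H → no match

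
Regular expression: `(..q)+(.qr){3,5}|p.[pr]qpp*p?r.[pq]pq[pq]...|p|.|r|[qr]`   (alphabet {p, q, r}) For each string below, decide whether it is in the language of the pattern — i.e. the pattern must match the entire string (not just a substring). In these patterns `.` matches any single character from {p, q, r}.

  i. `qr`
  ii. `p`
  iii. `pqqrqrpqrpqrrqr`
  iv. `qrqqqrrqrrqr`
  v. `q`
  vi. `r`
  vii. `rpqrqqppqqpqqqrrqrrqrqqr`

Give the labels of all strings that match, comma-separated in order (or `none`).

i → no match
ii → match
iii → match
iv → match
v → match
vi → match
vii → match

ii, iii, iv, v, vi, vii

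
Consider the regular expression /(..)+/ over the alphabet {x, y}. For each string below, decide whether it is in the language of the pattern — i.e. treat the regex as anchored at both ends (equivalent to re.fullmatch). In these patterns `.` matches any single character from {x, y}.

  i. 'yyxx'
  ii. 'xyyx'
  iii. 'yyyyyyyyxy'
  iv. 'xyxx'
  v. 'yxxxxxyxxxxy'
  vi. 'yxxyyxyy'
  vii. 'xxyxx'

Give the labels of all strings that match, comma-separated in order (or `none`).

i → match
ii → match
iii → match
iv → match
v → match
vi → match
vii → no match

i, ii, iii, iv, v, vi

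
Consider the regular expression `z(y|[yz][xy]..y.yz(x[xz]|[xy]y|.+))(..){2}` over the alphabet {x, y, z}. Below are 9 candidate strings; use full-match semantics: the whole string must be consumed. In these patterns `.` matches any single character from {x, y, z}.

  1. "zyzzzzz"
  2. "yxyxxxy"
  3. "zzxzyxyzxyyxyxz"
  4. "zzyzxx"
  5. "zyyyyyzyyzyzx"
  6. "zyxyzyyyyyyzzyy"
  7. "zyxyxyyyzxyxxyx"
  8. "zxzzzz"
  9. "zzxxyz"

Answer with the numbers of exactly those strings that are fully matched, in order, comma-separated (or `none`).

1 → no match
2 → no match — must start with "z"
3 → no match
4 → no match
5 → no match
6 → no match
7 → match
8 → no match
9 → no match

7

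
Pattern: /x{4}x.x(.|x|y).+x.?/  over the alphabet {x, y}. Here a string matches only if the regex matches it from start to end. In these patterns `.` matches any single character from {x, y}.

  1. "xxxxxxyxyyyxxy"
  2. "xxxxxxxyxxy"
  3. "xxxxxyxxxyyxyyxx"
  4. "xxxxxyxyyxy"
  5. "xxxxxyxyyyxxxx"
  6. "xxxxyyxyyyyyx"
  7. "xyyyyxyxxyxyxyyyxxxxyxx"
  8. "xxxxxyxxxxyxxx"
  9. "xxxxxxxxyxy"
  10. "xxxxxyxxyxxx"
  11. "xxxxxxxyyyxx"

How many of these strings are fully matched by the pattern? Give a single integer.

1 → no match
2 → match
3 → match
4 → match
5 → match
6 → no match
7 → no match
8 → match
9 → match
10 → match
11 → match
Total matched: 8

8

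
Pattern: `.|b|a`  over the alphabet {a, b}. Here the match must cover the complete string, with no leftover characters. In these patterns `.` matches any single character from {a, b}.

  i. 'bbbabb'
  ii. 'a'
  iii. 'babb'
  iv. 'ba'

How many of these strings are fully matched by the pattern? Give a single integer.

i → no match
ii → match
iii → no match
iv → no match
Total matched: 1

1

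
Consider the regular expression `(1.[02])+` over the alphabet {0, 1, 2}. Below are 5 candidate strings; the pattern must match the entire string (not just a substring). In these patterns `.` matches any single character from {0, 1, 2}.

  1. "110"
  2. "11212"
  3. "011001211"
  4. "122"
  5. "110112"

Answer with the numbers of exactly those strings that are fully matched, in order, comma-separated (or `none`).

1, 4, 5

1 → match
2 → no match
3 → no match — must start with "1"
4 → match
5 → match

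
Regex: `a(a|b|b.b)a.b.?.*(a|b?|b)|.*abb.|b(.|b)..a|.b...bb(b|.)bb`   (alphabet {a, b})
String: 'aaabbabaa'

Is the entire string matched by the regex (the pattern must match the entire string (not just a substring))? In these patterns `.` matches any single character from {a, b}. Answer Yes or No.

Yes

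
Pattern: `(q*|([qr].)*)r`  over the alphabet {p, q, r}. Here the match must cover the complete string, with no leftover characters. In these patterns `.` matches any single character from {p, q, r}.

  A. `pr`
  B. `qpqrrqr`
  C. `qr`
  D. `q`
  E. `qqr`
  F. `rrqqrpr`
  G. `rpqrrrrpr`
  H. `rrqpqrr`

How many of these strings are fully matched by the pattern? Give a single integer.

A → no match
B → match
C → match
D → no match — must end with `r`
E → match
F → match
G → match
H → match
Total matched: 6

6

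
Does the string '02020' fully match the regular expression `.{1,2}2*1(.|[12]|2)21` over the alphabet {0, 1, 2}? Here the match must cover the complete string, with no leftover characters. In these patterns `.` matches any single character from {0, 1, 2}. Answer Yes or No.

Every match must end with '21', but '02020' does not.

No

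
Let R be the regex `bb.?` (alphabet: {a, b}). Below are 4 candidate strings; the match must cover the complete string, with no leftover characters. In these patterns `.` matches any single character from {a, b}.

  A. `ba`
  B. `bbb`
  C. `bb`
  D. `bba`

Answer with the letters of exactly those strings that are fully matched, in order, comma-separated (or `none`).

A. `ba` → no match — must start with `bb`
B. `bbb` → match
C. `bb` → match
D. `bba` → match

B, C, D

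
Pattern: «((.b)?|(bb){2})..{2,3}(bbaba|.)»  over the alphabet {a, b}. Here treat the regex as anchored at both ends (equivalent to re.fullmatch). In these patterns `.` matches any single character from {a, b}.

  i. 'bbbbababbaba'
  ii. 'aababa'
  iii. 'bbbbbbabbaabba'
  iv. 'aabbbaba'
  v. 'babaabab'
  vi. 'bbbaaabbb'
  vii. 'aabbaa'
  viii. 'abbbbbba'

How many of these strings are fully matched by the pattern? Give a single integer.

2

i. 'bbbbababbaba' → match
ii. 'aababa' → no match
iii → no match
iv. 'aabbbaba' → match
v. 'babaabab' → no match
vi. 'bbbaaabbb' → no match
vii. 'aabbaa' → no match
viii. 'abbbbbba' → no match
Total matched: 2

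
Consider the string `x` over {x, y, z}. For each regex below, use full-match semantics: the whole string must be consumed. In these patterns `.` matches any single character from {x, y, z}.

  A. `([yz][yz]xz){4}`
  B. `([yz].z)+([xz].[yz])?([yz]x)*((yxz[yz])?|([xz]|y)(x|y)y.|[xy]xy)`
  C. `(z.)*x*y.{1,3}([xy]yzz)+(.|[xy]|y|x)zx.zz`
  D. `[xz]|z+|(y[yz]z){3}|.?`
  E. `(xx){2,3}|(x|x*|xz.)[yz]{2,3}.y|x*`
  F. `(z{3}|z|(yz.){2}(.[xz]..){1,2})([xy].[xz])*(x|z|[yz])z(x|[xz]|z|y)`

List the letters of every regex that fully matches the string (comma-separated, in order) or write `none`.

D, E

A → no match — must end with `xz`
B → no match
C → no match — must end with `zz`
D → match
E → match
F → no match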